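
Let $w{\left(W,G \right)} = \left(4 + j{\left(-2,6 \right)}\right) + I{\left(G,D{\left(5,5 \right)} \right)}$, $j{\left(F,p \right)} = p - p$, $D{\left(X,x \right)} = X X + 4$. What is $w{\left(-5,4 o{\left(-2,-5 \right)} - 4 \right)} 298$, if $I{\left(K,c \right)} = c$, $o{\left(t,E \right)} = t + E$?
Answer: $9834$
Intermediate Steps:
$D{\left(X,x \right)} = 4 + X^{2}$ ($D{\left(X,x \right)} = X^{2} + 4 = 4 + X^{2}$)
$o{\left(t,E \right)} = E + t$
$j{\left(F,p \right)} = 0$
$w{\left(W,G \right)} = 33$ ($w{\left(W,G \right)} = \left(4 + 0\right) + \left(4 + 5^{2}\right) = 4 + \left(4 + 25\right) = 4 + 29 = 33$)
$w{\left(-5,4 o{\left(-2,-5 \right)} - 4 \right)} 298 = 33 \cdot 298 = 9834$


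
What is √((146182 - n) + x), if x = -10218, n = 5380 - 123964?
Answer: 2*√63637 ≈ 504.53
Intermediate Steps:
n = -118584
√((146182 - n) + x) = √((146182 - 1*(-118584)) - 10218) = √((146182 + 118584) - 10218) = √(264766 - 10218) = √254548 = 2*√63637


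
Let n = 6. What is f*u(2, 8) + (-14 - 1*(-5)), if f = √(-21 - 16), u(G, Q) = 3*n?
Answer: -9 + 18*I*√37 ≈ -9.0 + 109.49*I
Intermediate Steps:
u(G, Q) = 18 (u(G, Q) = 3*6 = 18)
f = I*√37 (f = √(-37) = I*√37 ≈ 6.0828*I)
f*u(2, 8) + (-14 - 1*(-5)) = (I*√37)*18 + (-14 - 1*(-5)) = 18*I*√37 + (-14 + 5) = 18*I*√37 - 9 = -9 + 18*I*√37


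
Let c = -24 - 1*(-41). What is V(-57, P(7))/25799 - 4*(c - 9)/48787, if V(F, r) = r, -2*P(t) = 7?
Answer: -1992645/2517311626 ≈ -0.00079158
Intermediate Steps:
P(t) = -7/2 (P(t) = -½*7 = -7/2)
c = 17 (c = -24 + 41 = 17)
V(-57, P(7))/25799 - 4*(c - 9)/48787 = -7/2/25799 - 4*(17 - 9)/48787 = -7/2*1/25799 - 4*8*(1/48787) = -7/51598 - 32*1/48787 = -7/51598 - 32/48787 = -1992645/2517311626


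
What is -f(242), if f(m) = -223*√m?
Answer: 2453*√2 ≈ 3469.1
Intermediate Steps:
-f(242) = -(-223)*√242 = -(-223)*11*√2 = -(-2453)*√2 = 2453*√2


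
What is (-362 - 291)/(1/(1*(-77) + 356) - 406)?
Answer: 182187/113273 ≈ 1.6084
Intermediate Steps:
(-362 - 291)/(1/(1*(-77) + 356) - 406) = -653/(1/(-77 + 356) - 406) = -653/(1/279 - 406) = -653/(-113273/279) = -653*(-279/113273) = 182187/113273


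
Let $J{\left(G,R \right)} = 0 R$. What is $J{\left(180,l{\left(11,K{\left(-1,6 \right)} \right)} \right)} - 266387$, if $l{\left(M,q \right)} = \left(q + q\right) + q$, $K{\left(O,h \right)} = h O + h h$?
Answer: $-266387$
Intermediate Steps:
$K{\left(O,h \right)} = h^{2} + O h$ ($K{\left(O,h \right)} = O h + h^{2} = h^{2} + O h$)
$l{\left(M,q \right)} = 3 q$ ($l{\left(M,q \right)} = 2 q + q = 3 q$)
$J{\left(G,R \right)} = 0$
$J{\left(180,l{\left(11,K{\left(-1,6 \right)} \right)} \right)} - 266387 = 0 - 266387 = -266387$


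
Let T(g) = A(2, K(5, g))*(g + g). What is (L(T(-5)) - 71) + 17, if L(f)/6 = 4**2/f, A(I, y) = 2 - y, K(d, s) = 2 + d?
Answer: -1302/25 ≈ -52.080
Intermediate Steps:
T(g) = -10*g (T(g) = (2 - (2 + 5))*(g + g) = (2 - 1*7)*(2*g) = (2 - 7)*(2*g) = -10*g)
L(f) = 96/f (L(f) = 6*(4**2/f) = 6*(16/f) = 96/f)
(L(T(-5)) - 71) + 17 = (96/((-10*(-5))) - 71) + 17 = (96/50 - 71) + 17 = (96*(1/50) - 71) + 17 = (48/25 - 71) + 17 = -1727/25 + 17 = -1302/25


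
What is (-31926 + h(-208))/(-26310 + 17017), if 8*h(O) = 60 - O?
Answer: 63785/18586 ≈ 3.4319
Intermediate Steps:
h(O) = 15/2 - O/8 (h(O) = (60 - O)/8 = 15/2 - O/8)
(-31926 + h(-208))/(-26310 + 17017) = (-31926 + (15/2 - 1/8*(-208)))/(-26310 + 17017) = (-31926 + (15/2 + 26))/(-9293) = (-31926 + 67/2)*(-1/9293) = -63785/2*(-1/9293) = 63785/18586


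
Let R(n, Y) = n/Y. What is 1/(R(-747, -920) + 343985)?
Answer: 920/316466947 ≈ 2.9071e-6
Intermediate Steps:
1/(R(-747, -920) + 343985) = 1/(-747/(-920) + 343985) = 1/(-747*(-1/920) + 343985) = 1/(747/920 + 343985) = 1/(316466947/920) = 920/316466947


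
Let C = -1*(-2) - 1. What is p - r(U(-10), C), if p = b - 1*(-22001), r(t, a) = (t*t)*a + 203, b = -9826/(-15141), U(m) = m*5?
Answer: 292200844/15141 ≈ 19299.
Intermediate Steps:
C = 1 (C = 2 - 1 = 1)
U(m) = 5*m
b = 9826/15141 (b = -9826*(-1/15141) = 9826/15141 ≈ 0.64897)
r(t, a) = 203 + a*t² (r(t, a) = t²*a + 203 = a*t² + 203 = 203 + a*t²)
p = 333126967/15141 (p = 9826/15141 - 1*(-22001) = 9826/15141 + 22001 = 333126967/15141 ≈ 22002.)
p - r(U(-10), C) = 333126967/15141 - (203 + 1*(5*(-10))²) = 333126967/15141 - (203 + 1*(-50)²) = 333126967/15141 - (203 + 1*2500) = 333126967/15141 - (203 + 2500) = 333126967/15141 - 1*2703 = 333126967/15141 - 2703 = 292200844/15141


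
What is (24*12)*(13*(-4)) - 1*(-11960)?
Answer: -3016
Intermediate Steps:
(24*12)*(13*(-4)) - 1*(-11960) = 288*(-52) + 11960 = -14976 + 11960 = -3016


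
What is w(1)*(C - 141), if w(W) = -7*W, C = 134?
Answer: 49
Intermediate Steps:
w(1)*(C - 141) = (-7*1)*(134 - 141) = -7*(-7) = 49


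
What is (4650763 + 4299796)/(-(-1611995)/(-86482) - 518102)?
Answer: -70369294858/4073464469 ≈ -17.275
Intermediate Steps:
(4650763 + 4299796)/(-(-1611995)/(-86482) - 518102) = 8950559/(-(-1611995)*(-1)/86482 - 518102) = 8950559/(-55*29309/86482 - 518102) = 8950559/(-146545/7862 - 518102) = 8950559/(-4073464469/7862) = 8950559*(-7862/4073464469) = -70369294858/4073464469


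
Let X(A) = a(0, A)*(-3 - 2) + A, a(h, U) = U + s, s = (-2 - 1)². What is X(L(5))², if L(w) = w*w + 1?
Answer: 22201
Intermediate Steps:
s = 9 (s = (-3)² = 9)
a(h, U) = 9 + U (a(h, U) = U + 9 = 9 + U)
L(w) = 1 + w² (L(w) = w² + 1 = 1 + w²)
X(A) = -45 - 4*A (X(A) = (9 + A)*(-3 - 2) + A = (9 + A)*(-5) + A = (-45 - 5*A) + A = -45 - 4*A)
X(L(5))² = (-45 - 4*(1 + 5²))² = (-45 - 4*(1 + 25))² = (-45 - 4*26)² = (-45 - 104)² = (-149)² = 22201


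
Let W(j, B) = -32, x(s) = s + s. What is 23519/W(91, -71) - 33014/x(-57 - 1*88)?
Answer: -2882031/4640 ≈ -621.13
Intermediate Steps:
x(s) = 2*s
23519/W(91, -71) - 33014/x(-57 - 1*88) = 23519/(-32) - 33014*1/(2*(-57 - 1*88)) = 23519*(-1/32) - 33014*1/(2*(-57 - 88)) = -23519/32 - 33014/(2*(-145)) = -23519/32 - 33014/(-290) = -23519/32 - 33014*(-1/290) = -23519/32 + 16507/145 = -2882031/4640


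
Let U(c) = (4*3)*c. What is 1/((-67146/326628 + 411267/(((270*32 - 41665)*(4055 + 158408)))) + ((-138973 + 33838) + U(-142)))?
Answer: -292078410221850/31205425335607159921 ≈ -9.3599e-6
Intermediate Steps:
U(c) = 12*c
1/((-67146/326628 + 411267/(((270*32 - 41665)*(4055 + 158408)))) + ((-138973 + 33838) + U(-142))) = 1/((-67146/326628 + 411267/(((270*32 - 41665)*(4055 + 158408)))) + ((-138973 + 33838) + 12*(-142))) = 1/((-67146*1/326628 + 411267/(((8640 - 41665)*162463))) + (-105135 - 1704)) = 1/((-11191/54438 + 411267/((-33025*162463))) - 106839) = 1/((-11191/54438 + 411267/(-5365340575)) - 106839) = 1/((-11191/54438 + 411267*(-1/5365340575)) - 106839) = 1/((-11191/54438 - 411267/5365340575) - 106839) = 1/(-60065914927771/292078410221850 - 106839) = 1/(-31205425335607159921/292078410221850) = -292078410221850/31205425335607159921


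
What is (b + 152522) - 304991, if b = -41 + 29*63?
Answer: -150683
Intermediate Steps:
b = 1786 (b = -41 + 1827 = 1786)
(b + 152522) - 304991 = (1786 + 152522) - 304991 = 154308 - 304991 = -150683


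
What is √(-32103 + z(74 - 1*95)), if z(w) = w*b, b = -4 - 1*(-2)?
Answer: I*√32061 ≈ 179.06*I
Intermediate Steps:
b = -2 (b = -4 + 2 = -2)
z(w) = -2*w (z(w) = w*(-2) = -2*w)
√(-32103 + z(74 - 1*95)) = √(-32103 - 2*(74 - 1*95)) = √(-32103 - 2*(74 - 95)) = √(-32103 - 2*(-21)) = √(-32103 + 42) = √(-32061) = I*√32061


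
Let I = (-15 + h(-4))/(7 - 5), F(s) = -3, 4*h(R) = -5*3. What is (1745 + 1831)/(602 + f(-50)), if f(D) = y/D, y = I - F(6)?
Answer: 1430400/240851 ≈ 5.9389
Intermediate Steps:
h(R) = -15/4 (h(R) = (-5*3)/4 = (1/4)*(-15) = -15/4)
I = -75/8 (I = (-15 - 15/4)/(7 - 5) = -75/4/2 = -75/4*1/2 = -75/8 ≈ -9.3750)
y = -51/8 (y = -75/8 - 1*(-3) = -75/8 + 3 = -51/8 ≈ -6.3750)
f(D) = -51/(8*D)
(1745 + 1831)/(602 + f(-50)) = (1745 + 1831)/(602 - 51/8/(-50)) = 3576/(602 - 51/8*(-1/50)) = 3576/(602 + 51/400) = 3576/(240851/400) = 3576*(400/240851) = 1430400/240851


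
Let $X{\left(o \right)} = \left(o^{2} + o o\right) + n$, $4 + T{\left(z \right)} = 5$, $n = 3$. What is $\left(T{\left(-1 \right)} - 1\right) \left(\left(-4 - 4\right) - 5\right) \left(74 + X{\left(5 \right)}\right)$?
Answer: $0$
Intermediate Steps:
$T{\left(z \right)} = 1$ ($T{\left(z \right)} = -4 + 5 = 1$)
$X{\left(o \right)} = 3 + 2 o^{2}$ ($X{\left(o \right)} = \left(o^{2} + o o\right) + 3 = \left(o^{2} + o^{2}\right) + 3 = 2 o^{2} + 3 = 3 + 2 o^{2}$)
$\left(T{\left(-1 \right)} - 1\right) \left(\left(-4 - 4\right) - 5\right) \left(74 + X{\left(5 \right)}\right) = \left(1 - 1\right) \left(\left(-4 - 4\right) - 5\right) \left(74 + \left(3 + 2 \cdot 5^{2}\right)\right) = 0 \left(-8 - 5\right) \left(74 + \left(3 + 2 \cdot 25\right)\right) = 0 \left(-13\right) \left(74 + \left(3 + 50\right)\right) = 0 \left(74 + 53\right) = 0 \cdot 127 = 0$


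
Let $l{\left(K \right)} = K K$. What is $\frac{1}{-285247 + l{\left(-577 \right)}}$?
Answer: $\frac{1}{47682} \approx 2.0972 \cdot 10^{-5}$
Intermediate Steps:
$l{\left(K \right)} = K^{2}$
$\frac{1}{-285247 + l{\left(-577 \right)}} = \frac{1}{-285247 + \left(-577\right)^{2}} = \frac{1}{-285247 + 332929} = \frac{1}{47682}$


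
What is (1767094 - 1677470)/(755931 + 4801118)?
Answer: 89624/5557049 ≈ 0.016128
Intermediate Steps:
(1767094 - 1677470)/(755931 + 4801118) = 89624/5557049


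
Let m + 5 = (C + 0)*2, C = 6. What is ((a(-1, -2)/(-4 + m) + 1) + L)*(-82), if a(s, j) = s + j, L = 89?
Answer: -7298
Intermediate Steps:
m = 7 (m = -5 + (6 + 0)*2 = -5 + 6*2 = -5 + 12 = 7)
a(s, j) = j + s
((a(-1, -2)/(-4 + m) + 1) + L)*(-82) = (((-2 - 1)/(-4 + 7) + 1) + 89)*(-82) = ((-3/3 + 1) + 89)*(-82) = ((-3*⅓ + 1) + 89)*(-82) = ((-1 + 1) + 89)*(-82) = (0 + 89)*(-82) = 89*(-82) = -7298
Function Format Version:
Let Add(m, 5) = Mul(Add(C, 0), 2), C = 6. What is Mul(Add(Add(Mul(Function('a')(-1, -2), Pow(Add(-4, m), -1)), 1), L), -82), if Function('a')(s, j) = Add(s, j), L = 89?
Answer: -7298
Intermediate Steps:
m = 7 (m = Add(-5, Mul(Add(6, 0), 2)) = Add(-5, Mul(6, 2)) = Add(-5, 12) = 7)
Function('a')(s, j) = Add(j, s)
Mul(Add(Add(Mul(Function('a')(-1, -2), Pow(Add(-4, m), -1)), 1), L), -82) = Mul(Add(Add(Mul(Add(-2, -1), Pow(Add(-4, 7), -1)), 1), 89), -82) = Mul(Add(Add(Mul(-3, Pow(3, -1)), 1), 89), -82) = Mul(Add(Add(Mul(-3, Rational(1, 3)), 1), 89), -82) = Mul(Add(Add(-1, 1), 89), -82) = Mul(Add(0, 89), -82) = Mul(89, -82) = -7298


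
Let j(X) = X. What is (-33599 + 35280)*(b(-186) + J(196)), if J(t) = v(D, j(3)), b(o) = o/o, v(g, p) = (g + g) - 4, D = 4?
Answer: 8405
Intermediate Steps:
v(g, p) = -4 + 2*g (v(g, p) = 2*g - 4 = -4 + 2*g)
b(o) = 1
J(t) = 4 (J(t) = -4 + 2*4 = -4 + 8 = 4)
(-33599 + 35280)*(b(-186) + J(196)) = (-33599 + 35280)*(1 + 4) = 1681*5 = 8405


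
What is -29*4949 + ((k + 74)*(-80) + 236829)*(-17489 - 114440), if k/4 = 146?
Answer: -24300014102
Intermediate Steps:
k = 584 (k = 4*146 = 584)
-29*4949 + ((k + 74)*(-80) + 236829)*(-17489 - 114440) = -29*4949 + ((584 + 74)*(-80) + 236829)*(-17489 - 114440) = -143521 + (658*(-80) + 236829)*(-131929) = -143521 + (-52640 + 236829)*(-131929) = -143521 + 184189*(-131929) = -143521 - 24299870581 = -24300014102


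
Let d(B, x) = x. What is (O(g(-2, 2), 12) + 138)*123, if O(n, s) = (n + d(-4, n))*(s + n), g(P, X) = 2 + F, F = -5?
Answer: 10332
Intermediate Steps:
g(P, X) = -3 (g(P, X) = 2 - 5 = -3)
O(n, s) = 2*n*(n + s) (O(n, s) = (n + n)*(s + n) = (2*n)*(n + s) = 2*n*(n + s))
(O(g(-2, 2), 12) + 138)*123 = (2*(-3)*(-3 + 12) + 138)*123 = (2*(-3)*9 + 138)*123 = (-54 + 138)*123 = 84*123 = 10332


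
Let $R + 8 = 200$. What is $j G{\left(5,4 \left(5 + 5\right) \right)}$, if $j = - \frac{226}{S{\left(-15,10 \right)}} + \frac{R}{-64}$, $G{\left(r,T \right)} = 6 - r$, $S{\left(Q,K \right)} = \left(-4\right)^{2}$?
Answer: $- \frac{137}{8} \approx -17.125$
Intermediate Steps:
$R = 192$ ($R = -8 + 200 = 192$)
$S{\left(Q,K \right)} = 16$
$j = - \frac{137}{8}$ ($j = - \frac{226}{16} + \frac{192}{-64} = \left(-226\right) \frac{1}{16} + 192 \left(- \frac{1}{64}\right) = - \frac{113}{8} - 3 = - \frac{137}{8} \approx -17.125$)
$j G{\left(5,4 \left(5 + 5\right) \right)} = - \frac{137 \left(6 - 5\right)}{8} = \left(- \frac{137}{8}\right) 1 = - \frac{137}{8}$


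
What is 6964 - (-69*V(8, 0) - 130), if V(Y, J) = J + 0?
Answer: 7094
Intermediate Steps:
V(Y, J) = J
6964 - (-69*V(8, 0) - 130) = 6964 - (-69*0 - 130) = 6964 - (0 - 130) = 6964 - 1*(-130) = 6964 + 130 = 7094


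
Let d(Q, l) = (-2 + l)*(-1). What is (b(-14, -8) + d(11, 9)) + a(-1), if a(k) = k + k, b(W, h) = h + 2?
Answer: -15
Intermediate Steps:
d(Q, l) = 2 - l
b(W, h) = 2 + h
a(k) = 2*k
(b(-14, -8) + d(11, 9)) + a(-1) = ((2 - 8) + (2 - 1*9)) + 2*(-1) = (-6 + (2 - 9)) - 2 = (-6 - 7) - 2 = -13 - 2 = -15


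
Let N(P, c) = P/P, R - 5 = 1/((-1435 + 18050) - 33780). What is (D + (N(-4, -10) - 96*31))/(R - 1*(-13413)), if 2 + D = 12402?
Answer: 161780125/230319969 ≈ 0.70241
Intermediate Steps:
D = 12400 (D = -2 + 12402 = 12400)
R = 85824/17165 (R = 5 + 1/((-1435 + 18050) - 33780) = 5 + 1/(16615 - 33780) = 5 + 1/(-17165) = 5 - 1/17165 = 85824/17165 ≈ 4.9999)
N(P, c) = 1
(D + (N(-4, -10) - 96*31))/(R - 1*(-13413)) = (12400 + (1 - 96*31))/(85824/17165 - 1*(-13413)) = (12400 + (1 - 2976))/(85824/17165 + 13413) = (12400 - 2975)/(230319969/17165) = 9425*(17165/230319969) = 161780125/230319969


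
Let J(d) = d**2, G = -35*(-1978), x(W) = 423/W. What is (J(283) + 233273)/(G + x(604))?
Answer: 189270648/41815343 ≈ 4.5263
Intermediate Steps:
G = 69230
(J(283) + 233273)/(G + x(604)) = (283**2 + 233273)/(69230 + 423/604) = (80089 + 233273)/(69230 + 423*(1/604)) = 313362/(69230 + 423/604) = 313362/(41815343/604) = 313362*(604/41815343) = 189270648/41815343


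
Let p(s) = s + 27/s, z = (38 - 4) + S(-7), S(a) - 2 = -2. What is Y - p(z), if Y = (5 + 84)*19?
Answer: 56311/34 ≈ 1656.2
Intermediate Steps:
S(a) = 0 (S(a) = 2 - 2 = 0)
z = 34 (z = (38 - 4) + 0 = 34 + 0 = 34)
Y = 1691 (Y = 89*19 = 1691)
Y - p(z) = 1691 - (34 + 27/34) = 1691 - 1*1183/34 = 1691 - 1183/34 = 56311/34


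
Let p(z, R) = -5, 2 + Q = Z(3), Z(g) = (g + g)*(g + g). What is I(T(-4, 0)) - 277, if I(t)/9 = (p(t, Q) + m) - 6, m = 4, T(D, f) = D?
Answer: -340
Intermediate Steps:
Z(g) = 4*g² (Z(g) = (2*g)*(2*g) = 4*g²)
Q = 34 (Q = -2 + 4*3² = -2 + 4*9 = -2 + 36 = 34)
I(t) = -63 (I(t) = 9*((-5 + 4) - 6) = 9*(-1 - 6) = 9*(-7) = -63)
I(T(-4, 0)) - 277 = -63 - 277 = -340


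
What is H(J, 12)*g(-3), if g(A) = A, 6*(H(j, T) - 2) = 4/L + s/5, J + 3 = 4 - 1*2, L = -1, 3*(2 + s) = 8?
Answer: -61/15 ≈ -4.0667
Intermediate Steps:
s = 2/3 (s = -2 + (1/3)*8 = -2 + 8/3 = 2/3 ≈ 0.66667)
J = -1 (J = -3 + (4 - 1*2) = -3 + (4 - 2) = -3 + 2 = -1)
H(j, T) = 61/45 (H(j, T) = 2 + (4/(-1) + (2/3)/5)/6 = 2 + (4*(-1) + (2/3)*(1/5))/6 = 2 + (-4 + 2/15)/6 = 2 + (1/6)*(-58/15) = 2 - 29/45 = 61/45)
H(J, 12)*g(-3) = (61/45)*(-3) = -61/15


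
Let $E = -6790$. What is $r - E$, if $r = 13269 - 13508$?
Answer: $6551$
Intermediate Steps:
$r = -239$ ($r = 13269 - 13508 = -239$)
$r - E = -239 - -6790 = -239 + 6790 = 6551$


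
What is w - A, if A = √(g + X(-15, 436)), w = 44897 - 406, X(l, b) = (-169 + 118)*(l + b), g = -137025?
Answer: 44491 - 4*I*√9906 ≈ 44491.0 - 398.12*I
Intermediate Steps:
X(l, b) = -51*b - 51*l (X(l, b) = -51*(b + l) = -51*b - 51*l)
w = 44491
A = 4*I*√9906 (A = √(-137025 + (-51*436 - 51*(-15))) = √(-137025 + (-22236 + 765)) = √(-137025 - 21471) = √(-158496) = 4*I*√9906 ≈ 398.12*I)
w - A = 44491 - 4*I*√9906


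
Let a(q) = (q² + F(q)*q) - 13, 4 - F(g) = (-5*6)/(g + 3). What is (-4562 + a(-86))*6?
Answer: 1249026/83 ≈ 15049.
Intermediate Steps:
F(g) = 4 + 30/(3 + g) (F(g) = 4 - (-5*6)/(g + 3) = 4 - (-30)/(3 + g) = 4 + 30/(3 + g))
a(q) = -13 + q² + 2*q*(21 + 2*q)/(3 + q) (a(q) = (q² + (2*(21 + 2*q)/(3 + q))*q) - 13 = (q² + 2*q*(21 + 2*q)/(3 + q)) - 13 = -13 + q² + 2*q*(21 + 2*q)/(3 + q))
(-4562 + a(-86))*6 = (-4562 + (-39 + (-86)³ + 7*(-86)² + 29*(-86))/(3 - 86))*6 = (-4562 + (-39 - 636056 + 7*7396 - 2494)/(-83))*6 = (-4562 - (-39 - 636056 + 51772 - 2494)/83)*6 = (-4562 - 1/83*(-586817))*6 = (-4562 + 586817/83)*6 = (208171/83)*6 = 1249026/83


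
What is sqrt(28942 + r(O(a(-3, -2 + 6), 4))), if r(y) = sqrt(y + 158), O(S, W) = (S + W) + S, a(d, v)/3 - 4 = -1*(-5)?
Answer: sqrt(28942 + 6*sqrt(6)) ≈ 170.17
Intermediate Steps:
a(d, v) = 27 (a(d, v) = 12 + 3*(-1*(-5)) = 12 + 3*5 = 12 + 15 = 27)
O(S, W) = W + 2*S
r(y) = sqrt(158 + y)
sqrt(28942 + r(O(a(-3, -2 + 6), 4))) = sqrt(28942 + sqrt(158 + (4 + 2*27))) = sqrt(28942 + sqrt(158 + (4 + 54))) = sqrt(28942 + sqrt(158 + 58)) = sqrt(28942 + sqrt(216)) = sqrt(28942 + 6*sqrt(6))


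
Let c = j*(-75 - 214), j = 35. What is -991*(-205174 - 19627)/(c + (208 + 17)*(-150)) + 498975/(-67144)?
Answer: -14980079537279/2945271560 ≈ -5086.1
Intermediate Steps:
c = -10115 (c = 35*(-75 - 214) = 35*(-289) = -10115)
-991*(-205174 - 19627)/(c + (208 + 17)*(-150)) + 498975/(-67144) = -991*(-205174 - 19627)/(-10115 + (208 + 17)*(-150)) + 498975/(-67144) = -991*(-224801/(-10115 + 225*(-150))) + 498975*(-1/67144) = -991*(-224801/(-10115 - 33750)) - 498975/67144 = -991/((-43865*(-1/224801))) - 498975/67144 = -991/43865/224801 - 498975/67144 = -991*224801/43865 - 498975/67144 = -222777791/43865 - 498975/67144 = -14980079537279/2945271560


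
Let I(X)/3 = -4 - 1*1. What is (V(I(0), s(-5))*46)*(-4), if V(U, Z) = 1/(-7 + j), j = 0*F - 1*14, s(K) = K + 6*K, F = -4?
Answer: 184/21 ≈ 8.7619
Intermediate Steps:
I(X) = -15 (I(X) = 3*(-4 - 1*1) = 3*(-4 - 1) = 3*(-5) = -15)
s(K) = 7*K
j = -14 (j = 0*(-4) - 1*14 = 0 - 14 = -14)
V(U, Z) = -1/21 (V(U, Z) = 1/(-7 - 14) = 1/(-21) = -1/21)
(V(I(0), s(-5))*46)*(-4) = -1/21*46*(-4) = -46/21*(-4) = 184/21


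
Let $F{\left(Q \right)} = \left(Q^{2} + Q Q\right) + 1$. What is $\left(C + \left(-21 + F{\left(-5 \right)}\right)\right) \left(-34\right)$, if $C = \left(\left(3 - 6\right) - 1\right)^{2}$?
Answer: $-1564$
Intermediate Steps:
$F{\left(Q \right)} = 1 + 2 Q^{2}$ ($F{\left(Q \right)} = \left(Q^{2} + Q^{2}\right) + 1 = 2 Q^{2} + 1 = 1 + 2 Q^{2}$)
$C = 16$ ($C = \left(\left(3 - 6\right) - 1\right)^{2} = \left(-3 - 1\right)^{2} = \left(-4\right)^{2} = 16$)
$\left(C + \left(-21 + F{\left(-5 \right)}\right)\right) \left(-34\right) = \left(16 + \left(-21 + \left(1 + 2 \left(-5\right)^{2}\right)\right)\right) \left(-34\right) = \left(16 + \left(-21 + \left(1 + 2 \cdot 25\right)\right)\right) \left(-34\right) = \left(16 + \left(-21 + \left(1 + 50\right)\right)\right) \left(-34\right) = \left(16 + \left(-21 + 51\right)\right) \left(-34\right) = \left(16 + 30\right) \left(-34\right) = 46 \left(-34\right) = -1564$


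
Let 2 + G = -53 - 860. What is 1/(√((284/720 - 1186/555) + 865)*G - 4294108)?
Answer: -635527984/2728918834684797 + 610*√42544783/2728918834684797 ≈ -2.3143e-7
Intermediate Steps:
G = -915 (G = -2 + (-53 - 860) = -2 - 913 = -915)
1/(√((284/720 - 1186/555) + 865)*G - 4294108) = 1/(√((284/720 - 1186/555) + 865)*(-915) - 4294108) = 1/(√((284*(1/720) - 1186*1/555) + 865)*(-915) - 4294108) = 1/(√((71/180 - 1186/555) + 865)*(-915) - 4294108) = 1/(√(-2321/1332 + 865)*(-915) - 4294108) = 1/(√(1149859/1332)*(-915) - 4294108) = 1/((√42544783/222)*(-915) - 4294108) = 1/(-305*√42544783/74 - 4294108) = 1/(-4294108 - 305*√42544783/74)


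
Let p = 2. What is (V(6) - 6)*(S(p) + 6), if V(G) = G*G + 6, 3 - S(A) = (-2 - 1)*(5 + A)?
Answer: 1080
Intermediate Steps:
S(A) = 18 + 3*A (S(A) = 3 - (-2 - 1)*(5 + A) = 3 - (-3)*(5 + A) = 3 - (-15 - 3*A) = 3 + (15 + 3*A) = 18 + 3*A)
V(G) = 6 + G² (V(G) = G² + 6 = 6 + G²)
(V(6) - 6)*(S(p) + 6) = ((6 + 6²) - 6)*((18 + 3*2) + 6) = ((6 + 36) - 6)*((18 + 6) + 6) = (42 - 6)*(24 + 6) = 36*30 = 1080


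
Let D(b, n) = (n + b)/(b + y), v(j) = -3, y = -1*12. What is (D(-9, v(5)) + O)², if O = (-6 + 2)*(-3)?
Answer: 7744/49 ≈ 158.04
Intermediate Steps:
y = -12
D(b, n) = (b + n)/(-12 + b) (D(b, n) = (n + b)/(b - 12) = (b + n)/(-12 + b))
O = 12 (O = -4*(-3) = 12)
(D(-9, v(5)) + O)² = ((-9 - 3)/(-12 - 9) + 12)² = (-12/(-21) + 12)² = (-1/21*(-12) + 12)² = (4/7 + 12)² = (88/7)² = 7744/49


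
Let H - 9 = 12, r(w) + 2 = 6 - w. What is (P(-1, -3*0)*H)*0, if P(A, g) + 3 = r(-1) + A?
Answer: 0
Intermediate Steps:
r(w) = 4 - w (r(w) = -2 + (6 - w) = 4 - w)
H = 21 (H = 9 + 12 = 21)
P(A, g) = 2 + A (P(A, g) = -3 + ((4 - 1*(-1)) + A) = -3 + ((4 + 1) + A) = -3 + (5 + A) = 2 + A)
(P(-1, -3*0)*H)*0 = ((2 - 1)*21)*0 = (1*21)*0 = 21*0 = 0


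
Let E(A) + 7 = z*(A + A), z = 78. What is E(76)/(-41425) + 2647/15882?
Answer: -29669/248550 ≈ -0.11937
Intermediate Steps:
E(A) = -7 + 156*A (E(A) = -7 + 78*(A + A) = -7 + 78*(2*A) = -7 + 156*A)
E(76)/(-41425) + 2647/15882 = (-7 + 156*76)/(-41425) + 2647/15882 = (-7 + 11856)*(-1/41425) + 2647*(1/15882) = 11849*(-1/41425) + ⅙ = -11849/41425 + ⅙ = -29669/248550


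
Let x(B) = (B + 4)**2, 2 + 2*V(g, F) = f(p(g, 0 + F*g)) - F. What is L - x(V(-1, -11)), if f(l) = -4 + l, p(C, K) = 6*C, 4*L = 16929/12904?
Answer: -615367/51616 ≈ -11.922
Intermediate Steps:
L = 16929/51616 (L = (16929/12904)/4 = (16929*(1/12904))/4 = (1/4)*(16929/12904) = 16929/51616 ≈ 0.32798)
V(g, F) = -3 + 3*g - F/2 (V(g, F) = -1 + ((-4 + 6*g) - F)/2 = -1 + (-4 - F + 6*g)/2 = -1 + (-2 + 3*g - F/2) = -3 + 3*g - F/2)
x(B) = (4 + B)**2
L - x(V(-1, -11)) = 16929/51616 - (4 + (-3 + 3*(-1) - 1/2*(-11)))**2 = 16929/51616 - (4 + (-3 - 3 + 11/2))**2 = 16929/51616 - (4 - 1/2)**2 = 16929/51616 - (7/2)**2 = 16929/51616 - 1*49/4 = 16929/51616 - 49/4 = -615367/51616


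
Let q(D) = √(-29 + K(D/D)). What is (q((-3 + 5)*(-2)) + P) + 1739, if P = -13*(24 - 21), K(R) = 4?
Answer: 1700 + 5*I ≈ 1700.0 + 5.0*I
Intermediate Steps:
q(D) = 5*I (q(D) = √(-29 + 4) = √(-25) = 5*I)
P = -39 (P = -13*3 = -39)
(q((-3 + 5)*(-2)) + P) + 1739 = (5*I - 39) + 1739 = (-39 + 5*I) + 1739 = 1700 + 5*I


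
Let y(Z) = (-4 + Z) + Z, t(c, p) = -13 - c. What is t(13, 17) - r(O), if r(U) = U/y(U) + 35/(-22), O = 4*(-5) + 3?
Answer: -5195/209 ≈ -24.856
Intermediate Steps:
y(Z) = -4 + 2*Z
O = -17 (O = -20 + 3 = -17)
r(U) = -35/22 + U/(-4 + 2*U) (r(U) = U/(-4 + 2*U) + 35/(-22) = U/(-4 + 2*U) + 35*(-1/22) = U/(-4 + 2*U) - 35/22 = -35/22 + U/(-4 + 2*U))
t(13, 17) - r(O) = (-13 - 1*13) - (35 - 12*(-17))/(11*(-2 - 17)) = (-13 - 13) - (35 + 204)/(11*(-19)) = -26 - (-1)*239/(11*19) = -26 - 1*(-239/209) = -26 + 239/209 = -5195/209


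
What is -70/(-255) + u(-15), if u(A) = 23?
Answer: 1187/51 ≈ 23.275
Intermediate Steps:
-70/(-255) + u(-15) = -70/(-255) + 23 = -70*(-1/255) + 23 = 14/51 + 23 = 1187/51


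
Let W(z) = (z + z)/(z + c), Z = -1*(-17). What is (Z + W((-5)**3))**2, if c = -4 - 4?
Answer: 6305121/17689 ≈ 356.44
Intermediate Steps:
c = -8
Z = 17
W(z) = 2*z/(-8 + z) (W(z) = (z + z)/(z - 8) = (2*z)/(-8 + z) = 2*z/(-8 + z))
(Z + W((-5)**3))**2 = (17 + 2*(-5)**3/(-8 + (-5)**3))**2 = (17 + 2*(-125)/(-8 - 125))**2 = (17 + 2*(-125)/(-133))**2 = (17 + 2*(-125)*(-1/133))**2 = (17 + 250/133)**2 = (2511/133)**2 = 6305121/17689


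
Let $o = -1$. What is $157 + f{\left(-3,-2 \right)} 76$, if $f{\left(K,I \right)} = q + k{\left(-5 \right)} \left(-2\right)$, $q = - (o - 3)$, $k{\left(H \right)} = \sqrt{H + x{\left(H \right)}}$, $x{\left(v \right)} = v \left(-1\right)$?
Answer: $461$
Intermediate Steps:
$x{\left(v \right)} = - v$
$k{\left(H \right)} = 0$ ($k{\left(H \right)} = \sqrt{H - H} = \sqrt{0} = 0$)
$q = 4$ ($q = - (-1 - 3) = \left(-1\right) \left(-4\right) = 4$)
$f{\left(K,I \right)} = 4$ ($f{\left(K,I \right)} = 4 + 0 \left(-2\right) = 4 + 0 = 4$)
$157 + f{\left(-3,-2 \right)} 76 = 157 + 4 \cdot 76 = 157 + 304 = 461$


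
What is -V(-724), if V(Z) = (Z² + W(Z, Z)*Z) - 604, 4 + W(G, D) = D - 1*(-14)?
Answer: -1040508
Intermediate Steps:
W(G, D) = 10 + D (W(G, D) = -4 + (D - 1*(-14)) = -4 + (D + 14) = -4 + (14 + D) = 10 + D)
V(Z) = -604 + Z² + Z*(10 + Z) (V(Z) = (Z² + (10 + Z)*Z) - 604 = (Z² + Z*(10 + Z)) - 604 = -604 + Z² + Z*(10 + Z))
-V(-724) = -(-604 + (-724)² - 724*(10 - 724)) = -(-604 + 524176 - 724*(-714)) = -(-604 + 524176 + 516936) = -1*1040508 = -1040508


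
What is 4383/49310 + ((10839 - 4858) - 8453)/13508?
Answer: -15672189/166519870 ≈ -0.094116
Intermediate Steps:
4383/49310 + ((10839 - 4858) - 8453)/13508 = 4383*(1/49310) + (5981 - 8453)*(1/13508) = 4383/49310 - 2472*1/13508 = 4383/49310 - 618/3377 = -15672189/166519870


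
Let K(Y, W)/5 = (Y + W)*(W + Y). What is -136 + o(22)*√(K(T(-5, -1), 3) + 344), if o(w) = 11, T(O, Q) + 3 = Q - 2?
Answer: -136 + 11*√389 ≈ 80.954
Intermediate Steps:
T(O, Q) = -5 + Q (T(O, Q) = -3 + (Q - 2) = -3 + (-2 + Q) = -5 + Q)
K(Y, W) = 5*(W + Y)² (K(Y, W) = 5*((Y + W)*(W + Y)) = 5*((W + Y)*(W + Y)) = 5*(W + Y)²)
-136 + o(22)*√(K(T(-5, -1), 3) + 344) = -136 + 11*√(5*(3 + (-5 - 1))² + 344) = -136 + 11*√(5*(3 - 6)² + 344) = -136 + 11*√(5*(-3)² + 344) = -136 + 11*√(5*9 + 344) = -136 + 11*√(45 + 344) = -136 + 11*√389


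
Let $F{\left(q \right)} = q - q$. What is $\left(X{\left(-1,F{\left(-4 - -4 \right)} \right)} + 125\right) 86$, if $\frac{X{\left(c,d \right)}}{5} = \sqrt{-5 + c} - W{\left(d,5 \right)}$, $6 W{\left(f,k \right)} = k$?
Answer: $\frac{31175}{3} + 430 i \sqrt{6} \approx 10392.0 + 1053.3 i$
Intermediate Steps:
$F{\left(q \right)} = 0$
$W{\left(f,k \right)} = \frac{k}{6}$
$X{\left(c,d \right)} = - \frac{25}{6} + 5 \sqrt{-5 + c}$ ($X{\left(c,d \right)} = 5 \left(\sqrt{-5 + c} - \frac{1}{6} \cdot 5\right) = 5 \left(\sqrt{-5 + c} - \frac{5}{6}\right) = 5 \left(- \frac{5}{6} + \sqrt{-5 + c}\right) = - \frac{25}{6} + 5 \sqrt{-5 + c}$)
$\left(X{\left(-1,F{\left(-4 - -4 \right)} \right)} + 125\right) 86 = \left(\left(- \frac{25}{6} + 5 \sqrt{-5 - 1}\right) + 125\right) 86 = \left(\left(- \frac{25}{6} + 5 \sqrt{-6}\right) + 125\right) 86 = \left(\left(- \frac{25}{6} + 5 i \sqrt{6}\right) + 125\right) 86 = \left(\frac{725}{6} + 5 i \sqrt{6}\right) 86 = \frac{31175}{3} + 430 i \sqrt{6}$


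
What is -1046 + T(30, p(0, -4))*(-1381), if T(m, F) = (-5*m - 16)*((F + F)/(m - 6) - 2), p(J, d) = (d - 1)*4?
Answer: -2524844/3 ≈ -8.4162e+5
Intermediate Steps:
p(J, d) = -4 + 4*d (p(J, d) = (-1 + d)*4 = -4 + 4*d)
T(m, F) = (-16 - 5*m)*(-2 + 2*F/(-6 + m)) (T(m, F) = (-16 - 5*m)*((2*F)/(-6 + m) - 2) = (-16 - 5*m)*(2*F/(-6 + m) - 2) = (-16 - 5*m)*(-2 + 2*F/(-6 + m)))
-1046 + T(30, p(0, -4))*(-1381) = -1046 + (2*(-96 - 16*(-4 + 4*(-4)) - 14*30 + 5*30² - 5*(-4 + 4*(-4))*30)/(-6 + 30))*(-1381) = -1046 + (2*(-96 - 16*(-4 - 16) - 420 + 5*900 - 5*(-4 - 16)*30)/24)*(-1381) = -1046 + (2*(1/24)*(-96 - 16*(-20) - 420 + 4500 - 5*(-20)*30))*(-1381) = -1046 + (2*(1/24)*(-96 + 320 - 420 + 4500 + 3000))*(-1381) = -1046 + (2*(1/24)*7304)*(-1381) = -1046 + (1826/3)*(-1381) = -1046 - 2521706/3 = -2524844/3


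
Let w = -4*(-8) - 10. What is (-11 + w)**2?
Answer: 121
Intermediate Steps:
w = 22 (w = 32 - 10 = 22)
(-11 + w)**2 = (-11 + 22)**2 = 11**2 = 121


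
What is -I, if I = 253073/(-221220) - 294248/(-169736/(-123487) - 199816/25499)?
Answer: -76250399189493497/1674505377945 ≈ -45536.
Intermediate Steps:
I = 76250399189493497/1674505377945 (I = 253073*(-1/221220) - 294248/(-169736*(-1/123487) - 199816*1/25499) = -253073/221220 - 294248/(24248/17641 - 199816/25499) = -253073/221220 - 294248/(-2906654304/449827859) = -253073/221220 - 294248*(-449827859/2906654304) = -253073/221220 + 16545118481879/363331788 = 76250399189493497/1674505377945 ≈ 45536.)
-I = -1*76250399189493497/1674505377945 = -76250399189493497/1674505377945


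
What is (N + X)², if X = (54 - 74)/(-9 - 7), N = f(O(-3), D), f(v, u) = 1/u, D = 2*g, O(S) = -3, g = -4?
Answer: 81/64 ≈ 1.2656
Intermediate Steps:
D = -8 (D = 2*(-4) = -8)
N = -⅛ (N = 1/(-8) = -⅛ ≈ -0.12500)
X = 5/4 (X = -20/(-16) = -20*(-1/16) = 5/4 ≈ 1.2500)
(N + X)² = (-⅛ + 5/4)² = (9/8)² = 81/64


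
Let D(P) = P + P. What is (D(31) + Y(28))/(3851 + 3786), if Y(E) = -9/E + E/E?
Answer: 1755/213836 ≈ 0.0082072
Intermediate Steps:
D(P) = 2*P
Y(E) = 1 - 9/E (Y(E) = -9/E + 1 = 1 - 9/E)
(D(31) + Y(28))/(3851 + 3786) = (2*31 + (-9 + 28)/28)/(3851 + 3786) = (62 + (1/28)*19)/7637 = (62 + 19/28)*(1/7637) = (1755/28)*(1/7637) = 1755/213836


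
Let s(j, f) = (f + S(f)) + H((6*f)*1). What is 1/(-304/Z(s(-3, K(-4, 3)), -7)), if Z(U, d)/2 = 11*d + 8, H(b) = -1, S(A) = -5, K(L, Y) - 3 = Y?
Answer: 69/152 ≈ 0.45395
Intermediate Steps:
K(L, Y) = 3 + Y
s(j, f) = -6 + f (s(j, f) = (f - 5) - 1 = (-5 + f) - 1 = -6 + f)
Z(U, d) = 16 + 22*d (Z(U, d) = 2*(11*d + 8) = 2*(8 + 11*d) = 16 + 22*d)
1/(-304/Z(s(-3, K(-4, 3)), -7)) = 1/(-304/(16 + 22*(-7))) = 1/(-304/(16 - 154)) = 1/(-304/(-138)) = 1/(-304*(-1/138)) = 1/(152/69) = 69/152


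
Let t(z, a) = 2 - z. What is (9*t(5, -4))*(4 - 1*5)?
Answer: 27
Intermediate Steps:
(9*t(5, -4))*(4 - 1*5) = (9*(2 - 1*5))*(4 - 1*5) = (9*(2 - 5))*(4 - 5) = (9*(-3))*(-1) = -27*(-1) = 27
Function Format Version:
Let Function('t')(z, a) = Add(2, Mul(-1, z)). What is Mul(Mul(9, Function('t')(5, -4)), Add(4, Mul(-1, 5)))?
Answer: 27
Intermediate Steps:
Mul(Mul(9, Function('t')(5, -4)), Add(4, Mul(-1, 5))) = Mul(Mul(9, Add(2, Mul(-1, 5))), Add(4, Mul(-1, 5))) = Mul(Mul(9, Add(2, -5)), Add(4, -5)) = Mul(Mul(9, -3), -1) = Mul(-27, -1) = 27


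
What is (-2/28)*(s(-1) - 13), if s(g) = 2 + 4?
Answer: ½ ≈ 0.50000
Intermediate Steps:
s(g) = 6
(-2/28)*(s(-1) - 13) = (-2/28)*(6 - 13) = -2*1/28*(-7) = -1/14*(-7) = ½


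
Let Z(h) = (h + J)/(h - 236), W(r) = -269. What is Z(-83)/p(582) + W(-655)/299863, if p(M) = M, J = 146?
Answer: -22944457/18557321618 ≈ -0.0012364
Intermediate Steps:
Z(h) = (146 + h)/(-236 + h) (Z(h) = (h + 146)/(h - 236) = (146 + h)/(-236 + h))
Z(-83)/p(582) + W(-655)/299863 = ((146 - 83)/(-236 - 83))/582 - 269/299863 = (63/(-319))*(1/582) - 269*1/299863 = -1/319*63*(1/582) - 269/299863 = -63/319*1/582 - 269/299863 = -21/61886 - 269/299863 = -22944457/18557321618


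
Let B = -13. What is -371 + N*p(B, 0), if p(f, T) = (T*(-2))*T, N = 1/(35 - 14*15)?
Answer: -371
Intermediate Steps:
N = -1/175 (N = 1/(35 - 210) = 1/(-175) = -1/175 ≈ -0.0057143)
p(f, T) = -2*T² (p(f, T) = (-2*T)*T = -2*T²)
-371 + N*p(B, 0) = -371 - (-2)*0²/175 = -371 - (-2)*0/175 = -371 - 1/175*0 = -371 + 0 = -371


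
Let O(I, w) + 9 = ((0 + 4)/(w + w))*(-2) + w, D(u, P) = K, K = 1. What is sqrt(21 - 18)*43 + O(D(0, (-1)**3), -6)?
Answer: -43/3 + 43*sqrt(3) ≈ 60.145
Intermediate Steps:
D(u, P) = 1
O(I, w) = -9 + w - 4/w (O(I, w) = -9 + (((0 + 4)/(w + w))*(-2) + w) = -9 + ((4/((2*w)))*(-2) + w) = -9 + ((4*(1/(2*w)))*(-2) + w) = -9 + ((2/w)*(-2) + w) = -9 + (-4/w + w) = -9 + (w - 4/w) = -9 + w - 4/w)
sqrt(21 - 18)*43 + O(D(0, (-1)**3), -6) = sqrt(21 - 18)*43 + (-9 - 6 - 4/(-6)) = sqrt(3)*43 + (-9 - 6 - 4*(-1/6)) = 43*sqrt(3) + (-9 - 6 + 2/3) = 43*sqrt(3) - 43/3 = -43/3 + 43*sqrt(3)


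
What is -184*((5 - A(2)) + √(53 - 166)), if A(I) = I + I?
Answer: -184 - 184*I*√113 ≈ -184.0 - 1955.9*I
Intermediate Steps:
A(I) = 2*I
-184*((5 - A(2)) + √(53 - 166)) = -184*((5 - 2*2) + √(53 - 166)) = -184*((5 - 1*4) + √(-113)) = -184*((5 - 4) + I*√113) = -184*(1 + I*√113) = -184 - 184*I*√113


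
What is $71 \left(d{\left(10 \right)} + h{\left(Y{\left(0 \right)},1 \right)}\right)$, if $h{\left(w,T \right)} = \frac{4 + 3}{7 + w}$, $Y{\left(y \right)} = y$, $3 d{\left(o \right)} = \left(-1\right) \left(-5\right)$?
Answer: $\frac{568}{3} \approx 189.33$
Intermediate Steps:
$d{\left(o \right)} = \frac{5}{3}$ ($d{\left(o \right)} = \frac{\left(-1\right) \left(-5\right)}{3} = \frac{1}{3} \cdot 5 = \frac{5}{3}$)
$h{\left(w,T \right)} = \frac{7}{7 + w}$
$71 \left(d{\left(10 \right)} + h{\left(Y{\left(0 \right)},1 \right)}\right) = 71 \left(\frac{5}{3} + \frac{7}{7 + 0}\right) = 71 \left(\frac{5}{3} + \frac{7}{7}\right) = 71 \left(\frac{5}{3} + 7 \cdot \frac{1}{7}\right) = 71 \left(\frac{5}{3} + 1\right) = 71 \cdot \frac{8}{3} = \frac{568}{3}$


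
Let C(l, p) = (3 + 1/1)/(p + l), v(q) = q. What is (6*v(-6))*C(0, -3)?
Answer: 48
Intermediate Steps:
C(l, p) = 4/(l + p) (C(l, p) = (3 + 1)/(l + p) = 4/(l + p))
(6*v(-6))*C(0, -3) = (6*(-6))*(4/(0 - 3)) = -144/(-3) = -144*(-1)/3 = -36*(-4/3) = 48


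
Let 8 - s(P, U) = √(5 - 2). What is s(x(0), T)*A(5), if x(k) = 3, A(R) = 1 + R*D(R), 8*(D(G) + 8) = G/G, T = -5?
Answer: -307 + 307*√3/8 ≈ -240.53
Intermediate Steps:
D(G) = -63/8 (D(G) = -8 + (G/G)/8 = -8 + (⅛)*1 = -8 + ⅛ = -63/8)
A(R) = 1 - 63*R/8 (A(R) = 1 + R*(-63/8) = 1 - 63*R/8)
s(P, U) = 8 - √3 (s(P, U) = 8 - √(5 - 2) = 8 - √3)
s(x(0), T)*A(5) = (8 - √3)*(1 - 63/8*5) = (8 - √3)*(1 - 315/8) = (8 - √3)*(-307/8) = -307 + 307*√3/8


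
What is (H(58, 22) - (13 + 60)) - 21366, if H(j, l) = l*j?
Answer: -20163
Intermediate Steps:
H(j, l) = j*l
(H(58, 22) - (13 + 60)) - 21366 = (58*22 - (13 + 60)) - 21366 = (1276 - 1*73) - 21366 = (1276 - 73) - 21366 = 1203 - 21366 = -20163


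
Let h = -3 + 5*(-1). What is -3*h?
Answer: 24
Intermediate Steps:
h = -8 (h = -3 - 5 = -8)
-3*h = -3*(-8) = 24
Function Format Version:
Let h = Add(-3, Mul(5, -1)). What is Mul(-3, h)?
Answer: 24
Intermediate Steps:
h = -8 (h = Add(-3, -5) = -8)
Mul(-3, h) = Mul(-3, -8) = 24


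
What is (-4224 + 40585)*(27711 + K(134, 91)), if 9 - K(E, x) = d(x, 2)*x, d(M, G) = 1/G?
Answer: 2012544989/2 ≈ 1.0063e+9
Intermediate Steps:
K(E, x) = 9 - x/2
(-4224 + 40585)*(27711 + K(134, 91)) = (-4224 + 40585)*(27711 + (9 - ½*91)) = 36361*(27711 + (9 - 91/2)) = 36361*(27711 - 73/2) = 36361*(55349/2) = 2012544989/2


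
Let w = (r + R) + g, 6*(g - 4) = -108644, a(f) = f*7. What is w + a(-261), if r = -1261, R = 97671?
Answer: 229439/3 ≈ 76480.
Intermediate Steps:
a(f) = 7*f
g = -54310/3 (g = 4 + (1/6)*(-108644) = 4 - 54322/3 = -54310/3 ≈ -18103.)
w = 234920/3 (w = (-1261 + 97671) - 54310/3 = 96410 - 54310/3 = 234920/3 ≈ 78307.)
w + a(-261) = 234920/3 + 7*(-261) = 234920/3 - 1827 = 229439/3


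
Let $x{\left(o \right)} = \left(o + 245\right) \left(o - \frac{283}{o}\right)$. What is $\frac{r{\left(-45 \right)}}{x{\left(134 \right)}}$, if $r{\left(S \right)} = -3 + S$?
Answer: $- \frac{2144}{2232689} \approx -0.00096028$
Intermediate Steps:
$x{\left(o \right)} = \left(245 + o\right) \left(o - \frac{283}{o}\right)$
$\frac{r{\left(-45 \right)}}{x{\left(134 \right)}} = \frac{-3 - 45}{-283 + 134^{2} - \frac{69335}{134} + 245 \cdot 134} = - \frac{48}{-283 + 17956 - \frac{69335}{134} + 32830} = - \frac{48}{\frac{6698067}{134}} = \left(-48\right) \frac{134}{6698067} = - \frac{2144}{2232689}$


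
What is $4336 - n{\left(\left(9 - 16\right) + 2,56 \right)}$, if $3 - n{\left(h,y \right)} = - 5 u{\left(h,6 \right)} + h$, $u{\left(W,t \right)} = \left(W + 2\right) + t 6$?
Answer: $4163$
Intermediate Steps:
$u{\left(W,t \right)} = 2 + W + 6 t$ ($u{\left(W,t \right)} = \left(2 + W\right) + 6 t = 2 + W + 6 t$)
$n{\left(h,y \right)} = 193 + 4 h$ ($n{\left(h,y \right)} = 3 - \left(- 5 \left(2 + h + 6 \cdot 6\right) + h\right) = 3 - \left(- 5 \left(2 + h + 36\right) + h\right) = 3 - \left(- 5 \left(38 + h\right) + h\right) = 3 - \left(\left(-190 - 5 h\right) + h\right) = 3 - \left(-190 - 4 h\right) = 3 + \left(190 + 4 h\right) = 193 + 4 h$)
$4336 - n{\left(\left(9 - 16\right) + 2,56 \right)} = 4336 - \left(193 + 4 \left(\left(9 - 16\right) + 2\right)\right) = 4336 - \left(193 + 4 \left(-7 + 2\right)\right) = 4336 - \left(193 + 4 \left(-5\right)\right) = 4336 - \left(193 - 20\right) = 4336 - 173 = 4163$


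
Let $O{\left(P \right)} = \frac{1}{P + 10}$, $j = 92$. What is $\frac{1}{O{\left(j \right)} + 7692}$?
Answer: $\frac{102}{784585} \approx 0.00013$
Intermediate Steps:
$O{\left(P \right)} = \frac{1}{10 + P}$
$\frac{1}{O{\left(j \right)} + 7692} = \frac{1}{\frac{1}{10 + 92} + 7692} = \frac{1}{\frac{1}{102} + 7692} = \frac{1}{\frac{784585}{102}} = \frac{102}{784585}$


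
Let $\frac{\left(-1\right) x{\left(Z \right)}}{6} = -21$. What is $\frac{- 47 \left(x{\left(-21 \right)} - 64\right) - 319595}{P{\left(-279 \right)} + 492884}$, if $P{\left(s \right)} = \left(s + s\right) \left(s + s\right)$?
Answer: $- \frac{322509}{804248} \approx -0.40101$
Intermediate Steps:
$x{\left(Z \right)} = 126$ ($x{\left(Z \right)} = \left(-6\right) \left(-21\right) = 126$)
$P{\left(s \right)} = 4 s^{2}$ ($P{\left(s \right)} = 2 s 2 s = 4 s^{2}$)
$\frac{- 47 \left(x{\left(-21 \right)} - 64\right) - 319595}{P{\left(-279 \right)} + 492884} = \frac{- 47 \left(126 - 64\right) - 319595}{4 \left(-279\right)^{2} + 492884} = \frac{\left(-47\right) 62 - 319595}{4 \cdot 77841 + 492884} = \frac{-2914 - 319595}{311364 + 492884} = - \frac{322509}{804248}$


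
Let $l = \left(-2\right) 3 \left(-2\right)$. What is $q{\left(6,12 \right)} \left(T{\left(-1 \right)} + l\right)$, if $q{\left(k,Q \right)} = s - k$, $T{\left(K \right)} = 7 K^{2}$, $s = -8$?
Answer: $-266$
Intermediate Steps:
$q{\left(k,Q \right)} = -8 - k$
$l = 12$ ($l = \left(-6\right) \left(-2\right) = 12$)
$q{\left(6,12 \right)} \left(T{\left(-1 \right)} + l\right) = \left(-8 - 6\right) \left(7 \left(-1\right)^{2} + 12\right) = \left(-8 - 6\right) \left(7 \cdot 1 + 12\right) = - 14 \left(7 + 12\right) = \left(-14\right) 19 = -266$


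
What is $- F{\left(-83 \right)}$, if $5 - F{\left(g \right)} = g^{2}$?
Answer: $6884$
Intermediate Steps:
$F{\left(g \right)} = 5 - g^{2}$
$- F{\left(-83 \right)} = - (5 - \left(-83\right)^{2}) = - (5 - 6889) = \left(-1\right) \left(-6884\right) = 6884$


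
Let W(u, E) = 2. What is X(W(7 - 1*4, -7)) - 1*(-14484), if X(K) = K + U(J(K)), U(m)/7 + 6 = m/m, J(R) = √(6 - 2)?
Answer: 14451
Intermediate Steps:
J(R) = 2 (J(R) = √4 = 2)
U(m) = -35 (U(m) = -42 + 7*(m/m) = -42 + 7*1 = -42 + 7 = -35)
X(K) = -35 + K (X(K) = K - 35 = -35 + K)
X(W(7 - 1*4, -7)) - 1*(-14484) = (-35 + 2) - 1*(-14484) = -33 + 14484 = 14451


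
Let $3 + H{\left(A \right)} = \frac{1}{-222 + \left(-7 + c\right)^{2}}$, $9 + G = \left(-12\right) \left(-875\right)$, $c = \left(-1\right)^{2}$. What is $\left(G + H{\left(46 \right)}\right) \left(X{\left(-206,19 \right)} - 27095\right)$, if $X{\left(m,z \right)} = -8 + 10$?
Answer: $- \frac{17617376777}{62} \approx -2.8415 \cdot 10^{8}$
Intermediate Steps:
$c = 1$
$X{\left(m,z \right)} = 2$
$G = 10491$ ($G = -9 - -10500 = -9 + 10500 = 10491$)
$H{\left(A \right)} = - \frac{559}{186}$ ($H{\left(A \right)} = -3 + \frac{1}{-222 + \left(-7 + 1\right)^{2}} = -3 + \frac{1}{-222 + \left(-6\right)^{2}} = -3 + \frac{1}{-222 + 36} = -3 + \frac{1}{-186} = -3 - \frac{1}{186} = - \frac{559}{186}$)
$\left(G + H{\left(46 \right)}\right) \left(X{\left(-206,19 \right)} - 27095\right) = \left(10491 - \frac{559}{186}\right) \left(2 - 27095\right) = \frac{1950767}{186} \left(-27093\right) = - \frac{17617376777}{62}$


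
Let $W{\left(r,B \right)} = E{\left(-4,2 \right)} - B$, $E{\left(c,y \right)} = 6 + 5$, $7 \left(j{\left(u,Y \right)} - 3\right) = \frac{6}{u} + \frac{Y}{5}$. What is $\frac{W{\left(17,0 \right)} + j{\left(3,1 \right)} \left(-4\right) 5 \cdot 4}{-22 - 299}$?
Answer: $\frac{593}{749} \approx 0.79172$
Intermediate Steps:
$j{\left(u,Y \right)} = 3 + \frac{Y}{35} + \frac{6}{7 u}$ ($j{\left(u,Y \right)} = 3 + \frac{\frac{6}{u} + \frac{Y}{5}}{7} = 3 + \left(\frac{Y}{35} + \frac{6}{7 u}\right) = 3 + \frac{Y}{35} + \frac{6}{7 u}$)
$E{\left(c,y \right)} = 11$
$W{\left(r,B \right)} = 11 - B$
$\frac{W{\left(17,0 \right)} + j{\left(3,1 \right)} \left(-4\right) 5 \cdot 4}{-22 - 299} = \frac{\left(11 - 0\right) + \frac{30 + 3 \left(105 + 1\right)}{35 \cdot 3} \left(-4\right) 5 \cdot 4}{-22 - 299} = \frac{\left(11 + 0\right) + \frac{1}{35} \cdot \frac{1}{3} \left(30 + 3 \cdot 106\right) \left(-4\right) 20}{-321} = \left(11 + \frac{1}{35} \cdot \frac{1}{3} \left(30 + 318\right) \left(-4\right) 20\right) \left(- \frac{1}{321}\right) = \left(11 + \frac{1}{35} \cdot \frac{1}{3} \cdot 348 \left(-4\right) 20\right) \left(- \frac{1}{321}\right) = \left(11 + \frac{116}{35} \left(-4\right) 20\right) \left(- \frac{1}{321}\right) = \left(11 - \frac{1856}{7}\right) \left(- \frac{1}{321}\right) = \left(- \frac{1779}{7}\right) \left(- \frac{1}{321}\right) = \frac{593}{749}$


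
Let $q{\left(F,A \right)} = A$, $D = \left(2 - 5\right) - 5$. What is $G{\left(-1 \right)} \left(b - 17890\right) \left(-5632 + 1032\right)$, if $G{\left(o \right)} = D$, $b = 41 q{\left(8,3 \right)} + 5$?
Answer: $-653641600$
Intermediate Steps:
$D = -8$ ($D = -3 - 5 = -8$)
$b = 128$ ($b = 41 \cdot 3 + 5 = 123 + 5 = 128$)
$G{\left(o \right)} = -8$
$G{\left(-1 \right)} \left(b - 17890\right) \left(-5632 + 1032\right) = - 8 \left(128 - 17890\right) \left(-5632 + 1032\right) = - 8 \left(\left(-17762\right) \left(-4600\right)\right) = \left(-8\right) 81705200 = -653641600$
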